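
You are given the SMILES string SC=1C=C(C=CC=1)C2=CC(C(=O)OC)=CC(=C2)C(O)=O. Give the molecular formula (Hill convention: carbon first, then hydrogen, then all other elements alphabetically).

Walk through each heavy atom and fill implicit hydrogens from standard valence (C 4, N 3, O 2, S 2, halogen 1):
  atom 1: S, bond orders sum to 1 (valence 2) → 1 H
  atom 2: C, bond orders sum to 4 (valence 4) → 0 H
  atom 3: C, bond orders sum to 3 (valence 4) → 1 H
  atom 4: C, bond orders sum to 4 (valence 4) → 0 H
  atom 5: C, bond orders sum to 3 (valence 4) → 1 H
  atom 6: C, bond orders sum to 3 (valence 4) → 1 H
  atom 7: C, bond orders sum to 3 (valence 4) → 1 H
  atom 8: C, bond orders sum to 4 (valence 4) → 0 H
  atom 9: C, bond orders sum to 3 (valence 4) → 1 H
  atom 10: C, bond orders sum to 4 (valence 4) → 0 H
  atom 11: C, bond orders sum to 4 (valence 4) → 0 H
  atom 12: O, bond orders sum to 2 (valence 2) → 0 H
  atom 13: O, bond orders sum to 2 (valence 2) → 0 H
  atom 14: C, bond orders sum to 1 (valence 4) → 3 H
  atom 15: C, bond orders sum to 3 (valence 4) → 1 H
  atom 16: C, bond orders sum to 4 (valence 4) → 0 H
  atom 17: C, bond orders sum to 3 (valence 4) → 1 H
  atom 18: C, bond orders sum to 4 (valence 4) → 0 H
  atom 19: O, bond orders sum to 1 (valence 2) → 1 H
  atom 20: O, bond orders sum to 2 (valence 2) → 0 H
Totals → C:15, H:12, O:4, S:1.

C15H12O4S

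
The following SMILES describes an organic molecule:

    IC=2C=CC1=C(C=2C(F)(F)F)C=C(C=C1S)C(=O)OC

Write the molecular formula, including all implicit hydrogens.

Walk through each heavy atom and fill implicit hydrogens from standard valence (C 4, N 3, O 2, S 2, halogen 1):
  atom 1: I (halogen, monovalent) → 0 H
  atom 2: C, bond orders sum to 4 (valence 4) → 0 H
  atom 3: C, bond orders sum to 3 (valence 4) → 1 H
  atom 4: C, bond orders sum to 3 (valence 4) → 1 H
  atom 5: C, bond orders sum to 4 (valence 4) → 0 H
  atom 6: C, bond orders sum to 4 (valence 4) → 0 H
  atom 7: C, bond orders sum to 4 (valence 4) → 0 H
  atom 8: C, bond orders sum to 4 (valence 4) → 0 H
  atom 9: F (halogen, monovalent) → 0 H
  atom 10: F (halogen, monovalent) → 0 H
  atom 11: F (halogen, monovalent) → 0 H
  atom 12: C, bond orders sum to 3 (valence 4) → 1 H
  atom 13: C, bond orders sum to 4 (valence 4) → 0 H
  atom 14: C, bond orders sum to 3 (valence 4) → 1 H
  atom 15: C, bond orders sum to 4 (valence 4) → 0 H
  atom 16: S, bond orders sum to 1 (valence 2) → 1 H
  atom 17: C, bond orders sum to 4 (valence 4) → 0 H
  atom 18: O, bond orders sum to 2 (valence 2) → 0 H
  atom 19: O, bond orders sum to 2 (valence 2) → 0 H
  atom 20: C, bond orders sum to 1 (valence 4) → 3 H
Totals → C:13, H:8, F:3, I:1, O:2, S:1.

C13H8F3IO2S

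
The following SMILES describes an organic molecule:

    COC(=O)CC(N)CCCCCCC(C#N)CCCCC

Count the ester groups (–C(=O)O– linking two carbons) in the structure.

The ester motif appears at heavy-atom position 3 in the SMILES.
Other groups present: 1 nitrile, 1 primary amine.
Ester count: 1.

1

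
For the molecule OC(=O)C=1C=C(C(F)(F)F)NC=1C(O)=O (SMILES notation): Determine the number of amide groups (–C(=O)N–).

0

Scan the SMILES for the amide motif — none present.
Groups that are present: 2 carboxylic acid.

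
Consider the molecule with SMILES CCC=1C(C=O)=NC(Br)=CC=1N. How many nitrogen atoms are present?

2

Scan the SMILES for N atoms (remember two-letter symbols like Cl and Br are single atoms).
Nitrogen count: 2.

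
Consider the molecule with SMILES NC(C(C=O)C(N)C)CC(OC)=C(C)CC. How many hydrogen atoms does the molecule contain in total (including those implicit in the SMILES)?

24

Walk through each heavy atom and fill implicit hydrogens from standard valence (C 4, N 3, O 2, S 2, halogen 1):
  atom 1: N, bond orders sum to 1 (valence 3) → 2 H
  atom 2: C, bond orders sum to 3 (valence 4) → 1 H
  atom 3: C, bond orders sum to 3 (valence 4) → 1 H
  atom 4: C, bond orders sum to 3 (valence 4) → 1 H
  atom 5: O, bond orders sum to 2 (valence 2) → 0 H
  atom 6: C, bond orders sum to 3 (valence 4) → 1 H
  atom 7: N, bond orders sum to 1 (valence 3) → 2 H
  atom 8: C, bond orders sum to 1 (valence 4) → 3 H
  atom 9: C, bond orders sum to 2 (valence 4) → 2 H
  atom 10: C, bond orders sum to 4 (valence 4) → 0 H
  atom 11: O, bond orders sum to 2 (valence 2) → 0 H
  atom 12: C, bond orders sum to 1 (valence 4) → 3 H
  atom 13: C, bond orders sum to 4 (valence 4) → 0 H
  atom 14: C, bond orders sum to 1 (valence 4) → 3 H
  atom 15: C, bond orders sum to 2 (valence 4) → 2 H
  atom 16: C, bond orders sum to 1 (valence 4) → 3 H
Total hydrogens: 24.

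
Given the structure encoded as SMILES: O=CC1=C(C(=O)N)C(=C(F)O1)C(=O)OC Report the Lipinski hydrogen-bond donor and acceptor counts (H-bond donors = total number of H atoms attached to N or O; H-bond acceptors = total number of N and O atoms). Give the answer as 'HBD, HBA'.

2, 6

Donors: find every N or O and count the H atoms it carries.
  atom 1 (O): bond orders sum to 2 → 0 H
  atom 6 (O): bond orders sum to 2 → 0 H
  atom 7 (N): bond orders sum to 1 → 2 H
  atom 11 (O): bond orders sum to 2 → 0 H
  atom 13 (O): bond orders sum to 2 → 0 H
  atom 14 (O): bond orders sum to 2 → 0 H
Lipinski HBD = 2.
Acceptors: N atoms = 1, O atoms = 5 → HBA = 6.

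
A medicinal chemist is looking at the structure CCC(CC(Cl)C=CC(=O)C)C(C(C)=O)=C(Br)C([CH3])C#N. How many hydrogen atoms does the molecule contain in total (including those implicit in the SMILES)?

21

Walk through each heavy atom and fill implicit hydrogens from standard valence (C 4, N 3, O 2, S 2, halogen 1):
  atom 1: C, bond orders sum to 1 (valence 4) → 3 H
  atom 2: C, bond orders sum to 2 (valence 4) → 2 H
  atom 3: C, bond orders sum to 3 (valence 4) → 1 H
  atom 4: C, bond orders sum to 2 (valence 4) → 2 H
  atom 5: C, bond orders sum to 3 (valence 4) → 1 H
  atom 6: Cl (halogen, monovalent) → 0 H
  atom 7: C, bond orders sum to 3 (valence 4) → 1 H
  atom 8: C, bond orders sum to 3 (valence 4) → 1 H
  atom 9: C, bond orders sum to 4 (valence 4) → 0 H
  atom 10: O, bond orders sum to 2 (valence 2) → 0 H
  atom 11: C, bond orders sum to 1 (valence 4) → 3 H
  atom 12: C, bond orders sum to 4 (valence 4) → 0 H
  atom 13: C, bond orders sum to 4 (valence 4) → 0 H
  atom 14: C, bond orders sum to 1 (valence 4) → 3 H
  atom 15: O, bond orders sum to 2 (valence 2) → 0 H
  atom 16: C, bond orders sum to 4 (valence 4) → 0 H
  atom 17: Br (halogen, monovalent) → 0 H
  atom 18: C, bond orders sum to 3 (valence 4) → 1 H
  atom 19: C with explicit H count 3
  atom 20: C, bond orders sum to 4 (valence 4) → 0 H
  atom 21: N, bond orders sum to 3 (valence 3) → 0 H
Total hydrogens: 21.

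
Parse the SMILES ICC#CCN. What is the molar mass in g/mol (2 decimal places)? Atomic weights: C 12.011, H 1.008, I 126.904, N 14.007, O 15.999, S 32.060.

195.00 g/mol

First, the molecular formula is C4H6IN (counting implicit H from valence).
  C: 4 × 12.011 = 48.044
  H: 6 × 1.008 = 6.048
  I: 1 × 126.904 = 126.904
  N: 1 × 14.007 = 14.007
Sum: 4×12.011 + 6×1.008 + 1×126.904 + 1×14.007 = 195.003 → 195.00 g/mol.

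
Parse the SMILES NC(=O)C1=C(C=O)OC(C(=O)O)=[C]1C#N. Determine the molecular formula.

Walk through each heavy atom and fill implicit hydrogens from standard valence (C 4, N 3, O 2, S 2, halogen 1):
  atom 1: N, bond orders sum to 1 (valence 3) → 2 H
  atom 2: C, bond orders sum to 4 (valence 4) → 0 H
  atom 3: O, bond orders sum to 2 (valence 2) → 0 H
  atom 4: C, bond orders sum to 4 (valence 4) → 0 H
  atom 5: C, bond orders sum to 4 (valence 4) → 0 H
  atom 6: C, bond orders sum to 3 (valence 4) → 1 H
  atom 7: O, bond orders sum to 2 (valence 2) → 0 H
  atom 8: O, bond orders sum to 2 (valence 2) → 0 H
  atom 9: C, bond orders sum to 4 (valence 4) → 0 H
  atom 10: C, bond orders sum to 4 (valence 4) → 0 H
  atom 11: O, bond orders sum to 2 (valence 2) → 0 H
  atom 12: O, bond orders sum to 1 (valence 2) → 1 H
  atom 13: C with explicit H count 0
  atom 14: C, bond orders sum to 4 (valence 4) → 0 H
  atom 15: N, bond orders sum to 3 (valence 3) → 0 H
Totals → C:8, H:4, N:2, O:5.

C8H4N2O5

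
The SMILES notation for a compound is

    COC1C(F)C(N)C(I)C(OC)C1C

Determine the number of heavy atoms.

14

Every atom symbol written in the SMILES (organic subset) is one heavy atom; implicit H are not written.
Heavy atoms by element → C:9, F:1, I:1, N:1, O:2.
Total: 14.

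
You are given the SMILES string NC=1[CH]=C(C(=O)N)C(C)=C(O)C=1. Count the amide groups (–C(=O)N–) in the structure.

1

The amide motif appears at heavy-atom position 5 in the SMILES.
Other groups present: 1 hydroxyl, 1 primary amine.
Amide count: 1.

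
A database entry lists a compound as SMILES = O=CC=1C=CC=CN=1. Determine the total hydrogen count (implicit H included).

Walk through each heavy atom and fill implicit hydrogens from standard valence (C 4, N 3, O 2, S 2, halogen 1):
  atom 1: O, bond orders sum to 2 (valence 2) → 0 H
  atom 2: C, bond orders sum to 3 (valence 4) → 1 H
  atom 3: C, bond orders sum to 4 (valence 4) → 0 H
  atom 4: C, bond orders sum to 3 (valence 4) → 1 H
  atom 5: C, bond orders sum to 3 (valence 4) → 1 H
  atom 6: C, bond orders sum to 3 (valence 4) → 1 H
  atom 7: C, bond orders sum to 3 (valence 4) → 1 H
  atom 8: N, bond orders sum to 3 (valence 3) → 0 H
Total hydrogens: 5.

5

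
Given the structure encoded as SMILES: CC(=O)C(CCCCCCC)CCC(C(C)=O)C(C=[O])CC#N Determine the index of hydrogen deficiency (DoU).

5

Molecular formula: C19H31NO3.
DoU = (2C + 2 + N − H − X) / 2, where X is the halogen count and O/S are ignored.
    = (2·19 + 2 + 1 − 31 − 0) / 2 = 10 / 2 = 5.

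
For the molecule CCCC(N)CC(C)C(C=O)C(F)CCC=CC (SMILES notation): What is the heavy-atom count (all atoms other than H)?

Every atom symbol written in the SMILES (organic subset) is one heavy atom; implicit H are not written.
Heavy atoms by element → C:15, F:1, N:1, O:1.
Total: 18.

18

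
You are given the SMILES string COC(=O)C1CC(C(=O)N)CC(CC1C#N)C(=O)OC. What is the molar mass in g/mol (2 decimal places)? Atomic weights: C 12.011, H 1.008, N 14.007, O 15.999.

First, the molecular formula is C13H18N2O5 (counting implicit H from valence).
  C: 13 × 12.011 = 156.143
  H: 18 × 1.008 = 18.144
  N: 2 × 14.007 = 28.014
  O: 5 × 15.999 = 79.995
Sum: 13×12.011 + 18×1.008 + 2×14.007 + 5×15.999 = 282.296 → 282.30 g/mol.

282.30 g/mol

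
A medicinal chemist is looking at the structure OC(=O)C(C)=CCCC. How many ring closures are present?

0

In SMILES, each pair of matching ring-closure digits denotes one ring-closing bond; the number of such bonds equals the number of independent rings.
Ring-closure bonds here: 0.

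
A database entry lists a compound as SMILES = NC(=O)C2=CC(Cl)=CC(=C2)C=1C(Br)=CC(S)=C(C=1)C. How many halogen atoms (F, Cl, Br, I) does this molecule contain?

Halogen atoms appear at heavy-atom positions 7, 13 (1×Br, 1×Cl).
Other groups present: 1 amide, 1 thiol.
Halogen count: 2.

2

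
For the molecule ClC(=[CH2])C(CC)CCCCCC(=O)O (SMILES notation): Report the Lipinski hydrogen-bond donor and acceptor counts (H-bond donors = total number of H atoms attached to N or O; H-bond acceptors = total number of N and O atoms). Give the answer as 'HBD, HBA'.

Donors: find every N or O and count the H atoms it carries.
  atom 13 (O): bond orders sum to 2 → 0 H
  atom 14 (O): bond orders sum to 1 → 1 H
Lipinski HBD = 1.
Acceptors: N atoms = 0, O atoms = 2 → HBA = 2.

1, 2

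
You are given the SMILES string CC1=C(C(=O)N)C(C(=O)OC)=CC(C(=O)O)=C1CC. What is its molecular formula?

C13H15NO5

Walk through each heavy atom and fill implicit hydrogens from standard valence (C 4, N 3, O 2, S 2, halogen 1):
  atom 1: C, bond orders sum to 1 (valence 4) → 3 H
  atom 2: C, bond orders sum to 4 (valence 4) → 0 H
  atom 3: C, bond orders sum to 4 (valence 4) → 0 H
  atom 4: C, bond orders sum to 4 (valence 4) → 0 H
  atom 5: O, bond orders sum to 2 (valence 2) → 0 H
  atom 6: N, bond orders sum to 1 (valence 3) → 2 H
  atom 7: C, bond orders sum to 4 (valence 4) → 0 H
  atom 8: C, bond orders sum to 4 (valence 4) → 0 H
  atom 9: O, bond orders sum to 2 (valence 2) → 0 H
  atom 10: O, bond orders sum to 2 (valence 2) → 0 H
  atom 11: C, bond orders sum to 1 (valence 4) → 3 H
  atom 12: C, bond orders sum to 3 (valence 4) → 1 H
  atom 13: C, bond orders sum to 4 (valence 4) → 0 H
  atom 14: C, bond orders sum to 4 (valence 4) → 0 H
  atom 15: O, bond orders sum to 2 (valence 2) → 0 H
  atom 16: O, bond orders sum to 1 (valence 2) → 1 H
  atom 17: C, bond orders sum to 4 (valence 4) → 0 H
  atom 18: C, bond orders sum to 2 (valence 4) → 2 H
  atom 19: C, bond orders sum to 1 (valence 4) → 3 H
Totals → C:13, H:15, N:1, O:5.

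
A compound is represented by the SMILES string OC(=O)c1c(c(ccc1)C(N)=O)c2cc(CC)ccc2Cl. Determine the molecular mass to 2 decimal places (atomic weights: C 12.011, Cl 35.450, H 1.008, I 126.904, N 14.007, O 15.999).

First, the molecular formula is C16H14ClNO3 (counting implicit H from valence).
  C: 16 × 12.011 = 192.176
  Cl: 1 × 35.450 = 35.450
  H: 14 × 1.008 = 14.112
  N: 1 × 14.007 = 14.007
  O: 3 × 15.999 = 47.997
Sum: 16×12.011 + 1×35.450 + 14×1.008 + 1×14.007 + 3×15.999 = 303.742 → 303.74 g/mol.

303.74 g/mol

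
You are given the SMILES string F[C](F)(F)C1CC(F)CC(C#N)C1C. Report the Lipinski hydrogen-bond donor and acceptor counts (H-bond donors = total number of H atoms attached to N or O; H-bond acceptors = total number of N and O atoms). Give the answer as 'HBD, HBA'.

0, 1

Donors: find every N or O and count the H atoms it carries.
  atom 12 (N): bond orders sum to 3 → 0 H
Lipinski HBD = 0.
Acceptors: N atoms = 1, O atoms = 0 → HBA = 1.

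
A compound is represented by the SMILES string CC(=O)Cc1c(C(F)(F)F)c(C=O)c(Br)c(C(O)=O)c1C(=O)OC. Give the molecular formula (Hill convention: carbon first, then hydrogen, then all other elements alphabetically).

C14H10BrF3O6

Walk through each heavy atom and fill implicit hydrogens from standard valence (C 4, N 3, O 2, S 2, halogen 1); for lowercase aromatic atoms, an aromatic c carries 1 H when it has two neighbours and 0 H with three, and aromatic n carries 0 H:
  atom 1: C, bond orders sum to 1 (valence 4) → 3 H
  atom 2: C, bond orders sum to 4 (valence 4) → 0 H
  atom 3: O, bond orders sum to 2 (valence 2) → 0 H
  atom 4: C, bond orders sum to 2 (valence 4) → 2 H
  atom 5: aromatic c, 3 neighbours → 0 H
  atom 6: aromatic c, 3 neighbours → 0 H
  atom 7: C, bond orders sum to 4 (valence 4) → 0 H
  atom 8: F (halogen, monovalent) → 0 H
  atom 9: F (halogen, monovalent) → 0 H
  atom 10: F (halogen, monovalent) → 0 H
  atom 11: aromatic c, 3 neighbours → 0 H
  atom 12: C, bond orders sum to 3 (valence 4) → 1 H
  atom 13: O, bond orders sum to 2 (valence 2) → 0 H
  atom 14: aromatic c, 3 neighbours → 0 H
  atom 15: Br (halogen, monovalent) → 0 H
  atom 16: aromatic c, 3 neighbours → 0 H
  atom 17: C, bond orders sum to 4 (valence 4) → 0 H
  atom 18: O, bond orders sum to 1 (valence 2) → 1 H
  atom 19: O, bond orders sum to 2 (valence 2) → 0 H
  atom 20: aromatic c, 3 neighbours → 0 H
  atom 21: C, bond orders sum to 4 (valence 4) → 0 H
  atom 22: O, bond orders sum to 2 (valence 2) → 0 H
  atom 23: O, bond orders sum to 2 (valence 2) → 0 H
  atom 24: C, bond orders sum to 1 (valence 4) → 3 H
Totals → C:14, H:10, Br:1, F:3, O:6.
In Hill order: C14H10BrF3O6.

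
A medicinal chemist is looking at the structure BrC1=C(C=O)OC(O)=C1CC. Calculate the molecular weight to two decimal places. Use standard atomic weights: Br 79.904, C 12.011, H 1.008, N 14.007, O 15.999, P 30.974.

219.03 g/mol

First, the molecular formula is C7H7BrO3 (counting implicit H from valence).
  Br: 1 × 79.904 = 79.904
  C: 7 × 12.011 = 84.077
  H: 7 × 1.008 = 7.056
  O: 3 × 15.999 = 47.997
Sum: 1×79.904 + 7×12.011 + 7×1.008 + 3×15.999 = 219.034 → 219.03 g/mol.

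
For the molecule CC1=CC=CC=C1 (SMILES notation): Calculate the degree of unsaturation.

Molecular formula: C7H8.
DoU = (2C + 2 + N − H − X) / 2, where X is the halogen count and O/S are ignored.
    = (2·7 + 2 + 0 − 8 − 0) / 2 = 8 / 2 = 4.

4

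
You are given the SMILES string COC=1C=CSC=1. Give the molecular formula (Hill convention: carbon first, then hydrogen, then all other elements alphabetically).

C5H6OS

Walk through each heavy atom and fill implicit hydrogens from standard valence (C 4, N 3, O 2, S 2, halogen 1):
  atom 1: C, bond orders sum to 1 (valence 4) → 3 H
  atom 2: O, bond orders sum to 2 (valence 2) → 0 H
  atom 3: C, bond orders sum to 4 (valence 4) → 0 H
  atom 4: C, bond orders sum to 3 (valence 4) → 1 H
  atom 5: C, bond orders sum to 3 (valence 4) → 1 H
  atom 6: S, bond orders sum to 2 (valence 2) → 0 H
  atom 7: C, bond orders sum to 3 (valence 4) → 1 H
Totals → C:5, H:6, O:1, S:1.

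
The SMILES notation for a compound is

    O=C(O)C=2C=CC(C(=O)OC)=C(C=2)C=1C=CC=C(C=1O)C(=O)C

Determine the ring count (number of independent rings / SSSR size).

2

In SMILES, each pair of matching ring-closure digits denotes one ring-closing bond; the number of such bonds equals the number of independent rings.
Ring-closure bonds here: 2.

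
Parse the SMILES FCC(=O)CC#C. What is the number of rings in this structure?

In SMILES, each pair of matching ring-closure digits denotes one ring-closing bond; the number of such bonds equals the number of independent rings.
Ring-closure bonds here: 0.

0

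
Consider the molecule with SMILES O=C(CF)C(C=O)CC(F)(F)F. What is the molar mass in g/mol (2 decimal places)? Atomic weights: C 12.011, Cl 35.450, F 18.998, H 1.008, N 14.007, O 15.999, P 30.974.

186.10 g/mol

First, the molecular formula is C6H6F4O2 (counting implicit H from valence).
  C: 6 × 12.011 = 72.066
  F: 4 × 18.998 = 75.992
  H: 6 × 1.008 = 6.048
  O: 2 × 15.999 = 31.998
Sum: 6×12.011 + 4×18.998 + 6×1.008 + 2×15.999 = 186.104 → 186.10 g/mol.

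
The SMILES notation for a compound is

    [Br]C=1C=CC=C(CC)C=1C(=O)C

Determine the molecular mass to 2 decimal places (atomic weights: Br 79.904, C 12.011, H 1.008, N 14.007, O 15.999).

227.10 g/mol

First, the molecular formula is C10H11BrO (counting implicit H from valence).
  Br: 1 × 79.904 = 79.904
  C: 10 × 12.011 = 120.110
  H: 11 × 1.008 = 11.088
  O: 1 × 15.999 = 15.999
Sum: 1×79.904 + 10×12.011 + 11×1.008 + 1×15.999 = 227.101 → 227.10 g/mol.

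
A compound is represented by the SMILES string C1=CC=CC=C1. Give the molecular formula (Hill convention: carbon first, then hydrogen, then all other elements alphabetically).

C6H6

Walk through each heavy atom and fill implicit hydrogens from standard valence (C 4, N 3, O 2, S 2, halogen 1):
  atom 1: C, bond orders sum to 3 (valence 4) → 1 H
  atom 2: C, bond orders sum to 3 (valence 4) → 1 H
  atom 3: C, bond orders sum to 3 (valence 4) → 1 H
  atom 4: C, bond orders sum to 3 (valence 4) → 1 H
  atom 5: C, bond orders sum to 3 (valence 4) → 1 H
  atom 6: C, bond orders sum to 3 (valence 4) → 1 H
Totals → C:6, H:6.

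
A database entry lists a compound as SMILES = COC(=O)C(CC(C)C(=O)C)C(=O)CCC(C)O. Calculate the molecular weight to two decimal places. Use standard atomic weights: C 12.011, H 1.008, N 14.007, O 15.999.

258.31 g/mol

First, the molecular formula is C13H22O5 (counting implicit H from valence).
  C: 13 × 12.011 = 156.143
  H: 22 × 1.008 = 22.176
  O: 5 × 15.999 = 79.995
Sum: 13×12.011 + 22×1.008 + 5×15.999 = 258.314 → 258.31 g/mol.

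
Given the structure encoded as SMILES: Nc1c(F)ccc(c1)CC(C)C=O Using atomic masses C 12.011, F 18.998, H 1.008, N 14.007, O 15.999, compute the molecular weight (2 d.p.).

First, the molecular formula is C10H12FNO (counting implicit H from valence).
  C: 10 × 12.011 = 120.110
  F: 1 × 18.998 = 18.998
  H: 12 × 1.008 = 12.096
  N: 1 × 14.007 = 14.007
  O: 1 × 15.999 = 15.999
Sum: 10×12.011 + 1×18.998 + 12×1.008 + 1×14.007 + 1×15.999 = 181.210 → 181.21 g/mol.

181.21 g/mol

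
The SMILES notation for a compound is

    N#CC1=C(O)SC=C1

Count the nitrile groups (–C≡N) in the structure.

1

The nitrile motif appears at heavy-atom position 2 in the SMILES.
Other groups present: 1 hydroxyl.
Nitrile count: 1.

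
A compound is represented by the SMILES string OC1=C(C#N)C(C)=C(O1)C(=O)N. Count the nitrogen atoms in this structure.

2

Scan the SMILES for N atoms (remember two-letter symbols like Cl and Br are single atoms).
Nitrogen count: 2.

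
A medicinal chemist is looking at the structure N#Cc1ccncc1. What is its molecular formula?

Walk through each heavy atom and fill implicit hydrogens from standard valence (C 4, N 3, O 2, S 2, halogen 1); for lowercase aromatic atoms, an aromatic c carries 1 H when it has two neighbours and 0 H with three, and aromatic n carries 0 H:
  atom 1: N, bond orders sum to 3 (valence 3) → 0 H
  atom 2: C, bond orders sum to 4 (valence 4) → 0 H
  atom 3: aromatic c, 3 neighbours → 0 H
  atom 4: aromatic c, 2 neighbours → 1 H
  atom 5: aromatic c, 2 neighbours → 1 H
  atom 6: aromatic n, 2 neighbours → 0 H
  atom 7: aromatic c, 2 neighbours → 1 H
  atom 8: aromatic c, 2 neighbours → 1 H
Totals → C:6, H:4, N:2.
In Hill order: C6H4N2.

C6H4N2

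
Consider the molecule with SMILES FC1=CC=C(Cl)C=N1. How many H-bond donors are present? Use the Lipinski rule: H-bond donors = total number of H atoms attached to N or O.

Donors: find every N or O and count the H atoms it carries.
  atom 8 (N): bond orders sum to 3 → 0 H
Lipinski HBD = 0.

0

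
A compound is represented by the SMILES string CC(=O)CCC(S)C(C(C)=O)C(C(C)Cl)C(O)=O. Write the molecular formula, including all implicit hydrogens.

C12H19ClO4S

Walk through each heavy atom and fill implicit hydrogens from standard valence (C 4, N 3, O 2, S 2, halogen 1):
  atom 1: C, bond orders sum to 1 (valence 4) → 3 H
  atom 2: C, bond orders sum to 4 (valence 4) → 0 H
  atom 3: O, bond orders sum to 2 (valence 2) → 0 H
  atom 4: C, bond orders sum to 2 (valence 4) → 2 H
  atom 5: C, bond orders sum to 2 (valence 4) → 2 H
  atom 6: C, bond orders sum to 3 (valence 4) → 1 H
  atom 7: S, bond orders sum to 1 (valence 2) → 1 H
  atom 8: C, bond orders sum to 3 (valence 4) → 1 H
  atom 9: C, bond orders sum to 4 (valence 4) → 0 H
  atom 10: C, bond orders sum to 1 (valence 4) → 3 H
  atom 11: O, bond orders sum to 2 (valence 2) → 0 H
  atom 12: C, bond orders sum to 3 (valence 4) → 1 H
  atom 13: C, bond orders sum to 3 (valence 4) → 1 H
  atom 14: C, bond orders sum to 1 (valence 4) → 3 H
  atom 15: Cl (halogen, monovalent) → 0 H
  atom 16: C, bond orders sum to 4 (valence 4) → 0 H
  atom 17: O, bond orders sum to 1 (valence 2) → 1 H
  atom 18: O, bond orders sum to 2 (valence 2) → 0 H
Totals → C:12, H:19, Cl:1, O:4, S:1.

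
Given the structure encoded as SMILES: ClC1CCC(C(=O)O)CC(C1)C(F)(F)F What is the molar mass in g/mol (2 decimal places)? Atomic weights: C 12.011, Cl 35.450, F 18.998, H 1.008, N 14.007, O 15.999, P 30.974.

244.64 g/mol

First, the molecular formula is C9H12ClF3O2 (counting implicit H from valence).
  C: 9 × 12.011 = 108.099
  Cl: 1 × 35.450 = 35.450
  F: 3 × 18.998 = 56.994
  H: 12 × 1.008 = 12.096
  O: 2 × 15.999 = 31.998
Sum: 9×12.011 + 1×35.450 + 3×18.998 + 12×1.008 + 2×15.999 = 244.637 → 244.64 g/mol.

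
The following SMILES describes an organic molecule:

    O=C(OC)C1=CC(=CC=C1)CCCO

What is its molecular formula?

C11H14O3

Walk through each heavy atom and fill implicit hydrogens from standard valence (C 4, N 3, O 2, S 2, halogen 1):
  atom 1: O, bond orders sum to 2 (valence 2) → 0 H
  atom 2: C, bond orders sum to 4 (valence 4) → 0 H
  atom 3: O, bond orders sum to 2 (valence 2) → 0 H
  atom 4: C, bond orders sum to 1 (valence 4) → 3 H
  atom 5: C, bond orders sum to 4 (valence 4) → 0 H
  atom 6: C, bond orders sum to 3 (valence 4) → 1 H
  atom 7: C, bond orders sum to 4 (valence 4) → 0 H
  atom 8: C, bond orders sum to 3 (valence 4) → 1 H
  atom 9: C, bond orders sum to 3 (valence 4) → 1 H
  atom 10: C, bond orders sum to 3 (valence 4) → 1 H
  atom 11: C, bond orders sum to 2 (valence 4) → 2 H
  atom 12: C, bond orders sum to 2 (valence 4) → 2 H
  atom 13: C, bond orders sum to 2 (valence 4) → 2 H
  atom 14: O, bond orders sum to 1 (valence 2) → 1 H
Totals → C:11, H:14, O:3.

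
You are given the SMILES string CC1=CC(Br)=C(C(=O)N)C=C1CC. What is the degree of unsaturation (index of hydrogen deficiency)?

5

Molecular formula: C10H12BrNO.
DoU = (2C + 2 + N − H − X) / 2, where X is the halogen count and O/S are ignored.
    = (2·10 + 2 + 1 − 12 − 1) / 2 = 10 / 2 = 5.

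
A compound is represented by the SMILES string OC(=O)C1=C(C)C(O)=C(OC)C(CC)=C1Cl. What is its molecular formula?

Walk through each heavy atom and fill implicit hydrogens from standard valence (C 4, N 3, O 2, S 2, halogen 1):
  atom 1: O, bond orders sum to 1 (valence 2) → 1 H
  atom 2: C, bond orders sum to 4 (valence 4) → 0 H
  atom 3: O, bond orders sum to 2 (valence 2) → 0 H
  atom 4: C, bond orders sum to 4 (valence 4) → 0 H
  atom 5: C, bond orders sum to 4 (valence 4) → 0 H
  atom 6: C, bond orders sum to 1 (valence 4) → 3 H
  atom 7: C, bond orders sum to 4 (valence 4) → 0 H
  atom 8: O, bond orders sum to 1 (valence 2) → 1 H
  atom 9: C, bond orders sum to 4 (valence 4) → 0 H
  atom 10: O, bond orders sum to 2 (valence 2) → 0 H
  atom 11: C, bond orders sum to 1 (valence 4) → 3 H
  atom 12: C, bond orders sum to 4 (valence 4) → 0 H
  atom 13: C, bond orders sum to 2 (valence 4) → 2 H
  atom 14: C, bond orders sum to 1 (valence 4) → 3 H
  atom 15: C, bond orders sum to 4 (valence 4) → 0 H
  atom 16: Cl (halogen, monovalent) → 0 H
Totals → C:11, H:13, Cl:1, O:4.
In Hill order: C11H13ClO4.

C11H13ClO4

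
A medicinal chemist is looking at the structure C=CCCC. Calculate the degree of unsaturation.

Degree of unsaturation = (number of rings) + (number of π bonds).
Ring closures in the SMILES: 0.
π bonds: 1 double bond (each 1 DoU) → 1 DoU from unsaturation.
Total DoU = 0 + 1 = 1.

1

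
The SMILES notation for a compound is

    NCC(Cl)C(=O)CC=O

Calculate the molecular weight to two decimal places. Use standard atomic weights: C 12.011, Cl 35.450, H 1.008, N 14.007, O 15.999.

First, the molecular formula is C5H8ClNO2 (counting implicit H from valence).
  C: 5 × 12.011 = 60.055
  Cl: 1 × 35.450 = 35.450
  H: 8 × 1.008 = 8.064
  N: 1 × 14.007 = 14.007
  O: 2 × 15.999 = 31.998
Sum: 5×12.011 + 1×35.450 + 8×1.008 + 1×14.007 + 2×15.999 = 149.574 → 149.57 g/mol.

149.57 g/mol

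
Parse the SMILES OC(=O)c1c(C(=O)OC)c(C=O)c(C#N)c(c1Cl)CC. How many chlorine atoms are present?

Scan the SMILES for Cl atoms (remember two-letter symbols like Cl and Br are single atoms).
Chlorine count: 1.

1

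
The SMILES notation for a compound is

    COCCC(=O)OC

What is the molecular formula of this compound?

Walk through each heavy atom and fill implicit hydrogens from standard valence (C 4, N 3, O 2, S 2, halogen 1):
  atom 1: C, bond orders sum to 1 (valence 4) → 3 H
  atom 2: O, bond orders sum to 2 (valence 2) → 0 H
  atom 3: C, bond orders sum to 2 (valence 4) → 2 H
  atom 4: C, bond orders sum to 2 (valence 4) → 2 H
  atom 5: C, bond orders sum to 4 (valence 4) → 0 H
  atom 6: O, bond orders sum to 2 (valence 2) → 0 H
  atom 7: O, bond orders sum to 2 (valence 2) → 0 H
  atom 8: C, bond orders sum to 1 (valence 4) → 3 H
Totals → C:5, H:10, O:3.

C5H10O3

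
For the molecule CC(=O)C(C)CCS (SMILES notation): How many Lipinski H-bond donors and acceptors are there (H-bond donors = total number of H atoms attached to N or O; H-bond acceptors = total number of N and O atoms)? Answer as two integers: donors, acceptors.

Donors: find every N or O and count the H atoms it carries.
  atom 3 (O): bond orders sum to 2 → 0 H
Lipinski HBD = 0.
Acceptors: N atoms = 0, O atoms = 1 → HBA = 1.

0, 1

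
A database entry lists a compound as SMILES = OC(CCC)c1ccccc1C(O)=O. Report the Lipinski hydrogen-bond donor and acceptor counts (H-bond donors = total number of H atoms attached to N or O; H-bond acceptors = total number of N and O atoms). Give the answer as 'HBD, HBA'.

2, 3

Donors: find every N or O and count the H atoms it carries.
  atom 1 (O): bond orders sum to 1 → 1 H
  atom 13 (O): bond orders sum to 1 → 1 H
  atom 14 (O): bond orders sum to 2 → 0 H
Lipinski HBD = 2.
Acceptors: N atoms = 0, O atoms = 3 → HBA = 3.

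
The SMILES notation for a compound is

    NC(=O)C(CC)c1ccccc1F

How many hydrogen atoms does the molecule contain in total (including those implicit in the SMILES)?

Walk through each heavy atom and fill implicit hydrogens from standard valence (C 4, N 3, O 2, S 2, halogen 1); for lowercase aromatic atoms, an aromatic c carries 1 H when it has two neighbours and 0 H with three, and aromatic n carries 0 H:
  atom 1: N, bond orders sum to 1 (valence 3) → 2 H
  atom 2: C, bond orders sum to 4 (valence 4) → 0 H
  atom 3: O, bond orders sum to 2 (valence 2) → 0 H
  atom 4: C, bond orders sum to 3 (valence 4) → 1 H
  atom 5: C, bond orders sum to 2 (valence 4) → 2 H
  atom 6: C, bond orders sum to 1 (valence 4) → 3 H
  atom 7: aromatic c, 3 neighbours → 0 H
  atom 8: aromatic c, 2 neighbours → 1 H
  atom 9: aromatic c, 2 neighbours → 1 H
  atom 10: aromatic c, 2 neighbours → 1 H
  atom 11: aromatic c, 2 neighbours → 1 H
  atom 12: aromatic c, 3 neighbours → 0 H
  atom 13: F (halogen, monovalent) → 0 H
Total hydrogens: 12.

12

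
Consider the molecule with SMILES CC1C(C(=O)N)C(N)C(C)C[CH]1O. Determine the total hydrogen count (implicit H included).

Walk through each heavy atom and fill implicit hydrogens from standard valence (C 4, N 3, O 2, S 2, halogen 1):
  atom 1: C, bond orders sum to 1 (valence 4) → 3 H
  atom 2: C, bond orders sum to 3 (valence 4) → 1 H
  atom 3: C, bond orders sum to 3 (valence 4) → 1 H
  atom 4: C, bond orders sum to 4 (valence 4) → 0 H
  atom 5: O, bond orders sum to 2 (valence 2) → 0 H
  atom 6: N, bond orders sum to 1 (valence 3) → 2 H
  atom 7: C, bond orders sum to 3 (valence 4) → 1 H
  atom 8: N, bond orders sum to 1 (valence 3) → 2 H
  atom 9: C, bond orders sum to 3 (valence 4) → 1 H
  atom 10: C, bond orders sum to 1 (valence 4) → 3 H
  atom 11: C, bond orders sum to 2 (valence 4) → 2 H
  atom 12: C with explicit H count 1
  atom 13: O, bond orders sum to 1 (valence 2) → 1 H
Total hydrogens: 18.

18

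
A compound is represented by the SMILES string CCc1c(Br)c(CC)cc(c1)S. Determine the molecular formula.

Walk through each heavy atom and fill implicit hydrogens from standard valence (C 4, N 3, O 2, S 2, halogen 1); for lowercase aromatic atoms, an aromatic c carries 1 H when it has two neighbours and 0 H with three, and aromatic n carries 0 H:
  atom 1: C, bond orders sum to 1 (valence 4) → 3 H
  atom 2: C, bond orders sum to 2 (valence 4) → 2 H
  atom 3: aromatic c, 3 neighbours → 0 H
  atom 4: aromatic c, 3 neighbours → 0 H
  atom 5: Br (halogen, monovalent) → 0 H
  atom 6: aromatic c, 3 neighbours → 0 H
  atom 7: C, bond orders sum to 2 (valence 4) → 2 H
  atom 8: C, bond orders sum to 1 (valence 4) → 3 H
  atom 9: aromatic c, 2 neighbours → 1 H
  atom 10: aromatic c, 3 neighbours → 0 H
  atom 11: aromatic c, 2 neighbours → 1 H
  atom 12: S, bond orders sum to 1 (valence 2) → 1 H
Totals → C:10, H:13, Br:1, S:1.

C10H13BrS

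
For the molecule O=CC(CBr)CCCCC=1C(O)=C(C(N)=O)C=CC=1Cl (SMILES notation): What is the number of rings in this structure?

1

In SMILES, each pair of matching ring-closure digits denotes one ring-closing bond; the number of such bonds equals the number of independent rings.
Ring-closure bonds here: 1.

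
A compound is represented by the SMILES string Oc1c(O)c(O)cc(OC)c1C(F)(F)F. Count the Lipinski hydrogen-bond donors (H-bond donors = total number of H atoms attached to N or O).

3

Donors: find every N or O and count the H atoms it carries.
  atom 1 (O): bond orders sum to 1 → 1 H
  atom 4 (O): bond orders sum to 1 → 1 H
  atom 6 (O): bond orders sum to 1 → 1 H
  atom 9 (O): bond orders sum to 2 → 0 H
Lipinski HBD = 3.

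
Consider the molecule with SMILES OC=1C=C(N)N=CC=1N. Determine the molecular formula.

C5H7N3O

Walk through each heavy atom and fill implicit hydrogens from standard valence (C 4, N 3, O 2, S 2, halogen 1):
  atom 1: O, bond orders sum to 1 (valence 2) → 1 H
  atom 2: C, bond orders sum to 4 (valence 4) → 0 H
  atom 3: C, bond orders sum to 3 (valence 4) → 1 H
  atom 4: C, bond orders sum to 4 (valence 4) → 0 H
  atom 5: N, bond orders sum to 1 (valence 3) → 2 H
  atom 6: N, bond orders sum to 3 (valence 3) → 0 H
  atom 7: C, bond orders sum to 3 (valence 4) → 1 H
  atom 8: C, bond orders sum to 4 (valence 4) → 0 H
  atom 9: N, bond orders sum to 1 (valence 3) → 2 H
Totals → C:5, H:7, N:3, O:1.
In Hill order: C5H7N3O.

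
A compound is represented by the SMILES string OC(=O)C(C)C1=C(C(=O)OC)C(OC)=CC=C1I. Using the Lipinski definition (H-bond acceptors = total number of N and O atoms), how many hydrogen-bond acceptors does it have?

5

N atoms: 0; O atoms: 5.
Lipinski HBA = 0 + 5 = 5.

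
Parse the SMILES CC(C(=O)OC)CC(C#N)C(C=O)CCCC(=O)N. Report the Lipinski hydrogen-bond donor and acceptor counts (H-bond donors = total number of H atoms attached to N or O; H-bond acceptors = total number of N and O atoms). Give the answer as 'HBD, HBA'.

2, 6

Donors: find every N or O and count the H atoms it carries.
  atom 4 (O): bond orders sum to 2 → 0 H
  atom 5 (O): bond orders sum to 2 → 0 H
  atom 10 (N): bond orders sum to 3 → 0 H
  atom 13 (O): bond orders sum to 2 → 0 H
  atom 18 (O): bond orders sum to 2 → 0 H
  atom 19 (N): bond orders sum to 1 → 2 H
Lipinski HBD = 2.
Acceptors: N atoms = 2, O atoms = 4 → HBA = 6.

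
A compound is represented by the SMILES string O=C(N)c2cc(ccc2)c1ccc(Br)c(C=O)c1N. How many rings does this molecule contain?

In SMILES, each pair of matching ring-closure digits denotes one ring-closing bond; the number of such bonds equals the number of independent rings.
Ring-closure bonds here: 2.

2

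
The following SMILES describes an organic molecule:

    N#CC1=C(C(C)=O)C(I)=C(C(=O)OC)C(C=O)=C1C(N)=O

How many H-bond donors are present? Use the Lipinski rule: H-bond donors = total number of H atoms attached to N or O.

Donors: find every N or O and count the H atoms it carries.
  atom 1 (N): bond orders sum to 3 → 0 H
  atom 7 (O): bond orders sum to 2 → 0 H
  atom 12 (O): bond orders sum to 2 → 0 H
  atom 13 (O): bond orders sum to 2 → 0 H
  atom 17 (O): bond orders sum to 2 → 0 H
  atom 20 (N): bond orders sum to 1 → 2 H
  atom 21 (O): bond orders sum to 2 → 0 H
Lipinski HBD = 2.

2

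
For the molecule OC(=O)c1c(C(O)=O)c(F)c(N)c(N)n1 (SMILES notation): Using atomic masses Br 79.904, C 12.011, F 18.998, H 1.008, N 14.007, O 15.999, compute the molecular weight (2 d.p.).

215.14 g/mol

First, the molecular formula is C7H6FN3O4 (counting implicit H from valence).
  C: 7 × 12.011 = 84.077
  F: 1 × 18.998 = 18.998
  H: 6 × 1.008 = 6.048
  N: 3 × 14.007 = 42.021
  O: 4 × 15.999 = 63.996
Sum: 7×12.011 + 1×18.998 + 6×1.008 + 3×14.007 + 4×15.999 = 215.140 → 215.14 g/mol.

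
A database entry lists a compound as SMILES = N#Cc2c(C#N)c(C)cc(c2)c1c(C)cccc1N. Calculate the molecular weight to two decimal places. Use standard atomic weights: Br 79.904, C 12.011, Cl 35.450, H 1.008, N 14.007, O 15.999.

247.30 g/mol

First, the molecular formula is C16H13N3 (counting implicit H from valence).
  C: 16 × 12.011 = 192.176
  H: 13 × 1.008 = 13.104
  N: 3 × 14.007 = 42.021
Sum: 16×12.011 + 13×1.008 + 3×14.007 = 247.301 → 247.30 g/mol.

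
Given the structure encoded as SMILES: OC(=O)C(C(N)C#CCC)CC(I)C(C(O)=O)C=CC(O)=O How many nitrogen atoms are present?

Scan the SMILES for N atoms (remember two-letter symbols like Cl and Br are single atoms).
Nitrogen count: 1.

1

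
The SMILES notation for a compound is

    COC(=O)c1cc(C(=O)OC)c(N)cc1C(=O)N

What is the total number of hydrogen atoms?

Walk through each heavy atom and fill implicit hydrogens from standard valence (C 4, N 3, O 2, S 2, halogen 1); for lowercase aromatic atoms, an aromatic c carries 1 H when it has two neighbours and 0 H with three, and aromatic n carries 0 H:
  atom 1: C, bond orders sum to 1 (valence 4) → 3 H
  atom 2: O, bond orders sum to 2 (valence 2) → 0 H
  atom 3: C, bond orders sum to 4 (valence 4) → 0 H
  atom 4: O, bond orders sum to 2 (valence 2) → 0 H
  atom 5: aromatic c, 3 neighbours → 0 H
  atom 6: aromatic c, 2 neighbours → 1 H
  atom 7: aromatic c, 3 neighbours → 0 H
  atom 8: C, bond orders sum to 4 (valence 4) → 0 H
  atom 9: O, bond orders sum to 2 (valence 2) → 0 H
  atom 10: O, bond orders sum to 2 (valence 2) → 0 H
  atom 11: C, bond orders sum to 1 (valence 4) → 3 H
  atom 12: aromatic c, 3 neighbours → 0 H
  atom 13: N, bond orders sum to 1 (valence 3) → 2 H
  atom 14: aromatic c, 2 neighbours → 1 H
  atom 15: aromatic c, 3 neighbours → 0 H
  atom 16: C, bond orders sum to 4 (valence 4) → 0 H
  atom 17: O, bond orders sum to 2 (valence 2) → 0 H
  atom 18: N, bond orders sum to 1 (valence 3) → 2 H
Total hydrogens: 12.

12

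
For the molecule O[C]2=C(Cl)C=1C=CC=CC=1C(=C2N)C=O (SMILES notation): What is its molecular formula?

Walk through each heavy atom and fill implicit hydrogens from standard valence (C 4, N 3, O 2, S 2, halogen 1):
  atom 1: O, bond orders sum to 1 (valence 2) → 1 H
  atom 2: C with explicit H count 0
  atom 3: C, bond orders sum to 4 (valence 4) → 0 H
  atom 4: Cl (halogen, monovalent) → 0 H
  atom 5: C, bond orders sum to 4 (valence 4) → 0 H
  atom 6: C, bond orders sum to 3 (valence 4) → 1 H
  atom 7: C, bond orders sum to 3 (valence 4) → 1 H
  atom 8: C, bond orders sum to 3 (valence 4) → 1 H
  atom 9: C, bond orders sum to 3 (valence 4) → 1 H
  atom 10: C, bond orders sum to 4 (valence 4) → 0 H
  atom 11: C, bond orders sum to 4 (valence 4) → 0 H
  atom 12: C, bond orders sum to 4 (valence 4) → 0 H
  atom 13: N, bond orders sum to 1 (valence 3) → 2 H
  atom 14: C, bond orders sum to 3 (valence 4) → 1 H
  atom 15: O, bond orders sum to 2 (valence 2) → 0 H
Totals → C:11, H:8, Cl:1, N:1, O:2.
In Hill order: C11H8ClNO2.

C11H8ClNO2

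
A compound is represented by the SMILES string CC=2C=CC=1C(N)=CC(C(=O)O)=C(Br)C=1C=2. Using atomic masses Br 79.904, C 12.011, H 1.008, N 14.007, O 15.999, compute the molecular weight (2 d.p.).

280.12 g/mol

First, the molecular formula is C12H10BrNO2 (counting implicit H from valence).
  Br: 1 × 79.904 = 79.904
  C: 12 × 12.011 = 144.132
  H: 10 × 1.008 = 10.080
  N: 1 × 14.007 = 14.007
  O: 2 × 15.999 = 31.998
Sum: 1×79.904 + 12×12.011 + 10×1.008 + 1×14.007 + 2×15.999 = 280.121 → 280.12 g/mol.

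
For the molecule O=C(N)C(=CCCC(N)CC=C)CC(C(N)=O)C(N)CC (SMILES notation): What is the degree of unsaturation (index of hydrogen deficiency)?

4

Molecular formula: C15H28N4O2.
DoU = (2C + 2 + N − H − X) / 2, where X is the halogen count and O/S are ignored.
    = (2·15 + 2 + 4 − 28 − 0) / 2 = 8 / 2 = 4.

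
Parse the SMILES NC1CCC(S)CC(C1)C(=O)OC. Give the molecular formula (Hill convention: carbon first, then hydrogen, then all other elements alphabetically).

C9H17NO2S

Walk through each heavy atom and fill implicit hydrogens from standard valence (C 4, N 3, O 2, S 2, halogen 1):
  atom 1: N, bond orders sum to 1 (valence 3) → 2 H
  atom 2: C, bond orders sum to 3 (valence 4) → 1 H
  atom 3: C, bond orders sum to 2 (valence 4) → 2 H
  atom 4: C, bond orders sum to 2 (valence 4) → 2 H
  atom 5: C, bond orders sum to 3 (valence 4) → 1 H
  atom 6: S, bond orders sum to 1 (valence 2) → 1 H
  atom 7: C, bond orders sum to 2 (valence 4) → 2 H
  atom 8: C, bond orders sum to 3 (valence 4) → 1 H
  atom 9: C, bond orders sum to 2 (valence 4) → 2 H
  atom 10: C, bond orders sum to 4 (valence 4) → 0 H
  atom 11: O, bond orders sum to 2 (valence 2) → 0 H
  atom 12: O, bond orders sum to 2 (valence 2) → 0 H
  atom 13: C, bond orders sum to 1 (valence 4) → 3 H
Totals → C:9, H:17, N:1, O:2, S:1.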